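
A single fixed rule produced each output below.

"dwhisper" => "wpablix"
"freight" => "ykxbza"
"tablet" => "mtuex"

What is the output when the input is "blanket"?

uetgdx

The rule is to shift every letter 7 places backward in the alphabet (wrapping around), then delete the last character.
"blanket" → "uetgdxm" → "uetgdx".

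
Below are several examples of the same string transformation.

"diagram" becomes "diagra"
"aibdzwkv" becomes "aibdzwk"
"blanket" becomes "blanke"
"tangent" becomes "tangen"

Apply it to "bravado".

bravad

What's happening: delete the last character.
So "bravado" becomes "bravad".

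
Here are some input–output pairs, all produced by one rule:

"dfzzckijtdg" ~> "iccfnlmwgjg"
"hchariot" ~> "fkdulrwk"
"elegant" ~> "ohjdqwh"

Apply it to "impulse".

The transformation: move the first character to the end, then shift every letter 3 places forward in the alphabet (wrapping around).
Applying both steps to "impulse": "mpulsei", then "psxovhl".

psxovhl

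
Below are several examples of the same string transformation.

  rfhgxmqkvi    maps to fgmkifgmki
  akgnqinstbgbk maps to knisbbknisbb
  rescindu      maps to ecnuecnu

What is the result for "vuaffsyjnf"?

The rule is to keep every other character starting from the second (positions 2nd, 4th, 6th, ...), then write the whole string twice.
"vuaffsyjnf" → "ufsjf" → "ufsjfufsjf".

ufsjfufsjf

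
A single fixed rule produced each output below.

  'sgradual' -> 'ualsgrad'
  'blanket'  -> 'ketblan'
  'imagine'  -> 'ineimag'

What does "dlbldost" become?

ostdlbld

What's happening: move the last 3 characters to the front (rotate right by 3).
"dlbldost" → "ostdlbld".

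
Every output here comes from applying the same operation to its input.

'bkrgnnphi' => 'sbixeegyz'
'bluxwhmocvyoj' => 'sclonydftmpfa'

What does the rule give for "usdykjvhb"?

Rule — shift every letter 9 places backward in the alphabet (wrapping around).
"usdykjvhb" → "ljupbamys".

ljupbamys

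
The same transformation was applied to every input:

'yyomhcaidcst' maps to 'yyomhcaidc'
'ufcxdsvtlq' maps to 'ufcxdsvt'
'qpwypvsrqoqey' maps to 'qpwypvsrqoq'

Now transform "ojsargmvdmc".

Looking at the pairs, the operation is to delete the last 2 characters.
So "ojsargmvdmc" becomes "ojsargmvd".

ojsargmvd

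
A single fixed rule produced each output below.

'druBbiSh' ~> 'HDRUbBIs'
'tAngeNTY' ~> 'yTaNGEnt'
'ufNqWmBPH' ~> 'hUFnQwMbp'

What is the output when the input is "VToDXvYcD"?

dvtOdxVyC

Each output is the input with this applied: move the last character to the front, then flip the case of every letter.
"VToDXvYcD" → "dvtOdxVyC".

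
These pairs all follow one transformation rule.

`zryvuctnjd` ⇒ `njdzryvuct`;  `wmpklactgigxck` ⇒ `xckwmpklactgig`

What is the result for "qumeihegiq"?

Each output is the input with this applied: move the last 3 characters to the front (rotate right by 3).
"qumeihegiq" → "giqqumeihe".

giqqumeihe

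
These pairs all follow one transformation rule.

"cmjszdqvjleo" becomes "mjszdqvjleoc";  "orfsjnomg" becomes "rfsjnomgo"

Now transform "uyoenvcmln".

Each output is the input with this applied: move the first character to the end.
So "uyoenvcmln" becomes "yoenvcmlnu".

yoenvcmlnu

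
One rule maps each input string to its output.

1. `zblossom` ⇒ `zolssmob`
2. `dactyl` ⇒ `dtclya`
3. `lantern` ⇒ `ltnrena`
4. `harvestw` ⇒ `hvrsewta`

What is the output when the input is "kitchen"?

The rule is to swap each adjacent pair of characters (1↔2, 3↔4, ...), then move the first character to the end.
Working it through for "kitchen": intermediate "ikctehn", final "kctehni".

kctehni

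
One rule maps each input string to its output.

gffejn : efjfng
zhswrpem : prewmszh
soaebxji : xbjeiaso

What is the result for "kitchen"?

The pattern: move the last 3 characters to the front (rotate right by 3), then take characters alternately from the front and the back (1st, last, 2nd, 2nd-last, ...).
"kitchen" → "hcetnik".
(Check on "zhswrpem": → "pemzhswr" → "prewmszh" ✓)

hcetnik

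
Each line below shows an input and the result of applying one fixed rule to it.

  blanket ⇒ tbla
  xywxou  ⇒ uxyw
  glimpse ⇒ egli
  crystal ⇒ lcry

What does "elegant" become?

The rule is to move the last character to the front, then keep only the first 4 characters.
Doing the same to "elegant": "tele".

tele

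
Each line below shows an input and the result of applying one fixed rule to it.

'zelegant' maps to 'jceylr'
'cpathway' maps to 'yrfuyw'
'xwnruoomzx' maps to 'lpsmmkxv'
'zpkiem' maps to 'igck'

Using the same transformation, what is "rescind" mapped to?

Rule — shift every letter 2 places backward in the alphabet (wrapping around), then delete the first 2 characters.
Starting from "rescind": after the first operation, "pcqaglb"; after the second, "qaglb".

qaglb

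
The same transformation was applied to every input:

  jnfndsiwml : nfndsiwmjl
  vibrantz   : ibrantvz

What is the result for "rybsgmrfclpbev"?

ybsgmrfclpberv

The pattern: swap the first and last characters, then move the first character to the end.
"rybsgmrfclpbev" → "ybsgmrfclpberv".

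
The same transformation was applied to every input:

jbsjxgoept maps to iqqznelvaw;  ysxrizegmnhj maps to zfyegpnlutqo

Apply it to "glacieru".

snjhlpby

In each case the input is transformed by: swap each adjacent pair of characters (1↔2, 3↔4, ...), then shift every letter 7 places forward in the alphabet (wrapping around).
On "glacieru": the first step gives "lgcaeiur", and the second then gives "snjhlpby".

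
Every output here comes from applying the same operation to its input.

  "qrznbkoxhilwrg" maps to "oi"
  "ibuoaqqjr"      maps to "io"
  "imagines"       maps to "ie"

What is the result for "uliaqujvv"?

ua

The transformation: keep one character in every 3, starting at position 1 (positions 1st, 4th, 7th, ...), then keep only the vowels.
"uliaqujvv" → "uaj" → "ua".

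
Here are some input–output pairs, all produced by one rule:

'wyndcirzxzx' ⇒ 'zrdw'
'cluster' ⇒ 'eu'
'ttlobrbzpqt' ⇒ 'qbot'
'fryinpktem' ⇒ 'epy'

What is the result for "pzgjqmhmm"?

The pattern: reverse the string, then keep one character in every 3, starting at position 2 (positions 2nd, 5th, 8th, ...).
"pzgjqmhmm" → "mmhmqjgzp" → "mqz".

mqz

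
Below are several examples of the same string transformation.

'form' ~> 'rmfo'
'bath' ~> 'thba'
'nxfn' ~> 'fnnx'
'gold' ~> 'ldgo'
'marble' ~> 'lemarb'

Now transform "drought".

htdroug

The pattern: move the last 2 characters to the front (rotate right by 2).
Applying that to "drought" gives "htdroug".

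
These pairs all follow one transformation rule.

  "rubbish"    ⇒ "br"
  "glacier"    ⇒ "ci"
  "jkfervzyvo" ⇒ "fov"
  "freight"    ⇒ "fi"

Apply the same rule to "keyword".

er

What's happening: sort the characters into alphabetical order, then keep one character in every 3, starting at position 2 (positions 2nd, 5th, 8th, ...).
On "keyword": the first step gives "dekorwy", and the second then gives "er".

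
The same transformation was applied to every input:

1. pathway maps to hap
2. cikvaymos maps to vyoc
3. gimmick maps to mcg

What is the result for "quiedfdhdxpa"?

efhxau

The transformation: move the first 2 characters to the end (rotate left by 2), then keep every other character starting from the second (positions 2nd, 4th, 6th, ...).
Starting from "quiedfdhdxpa": after the first operation, "iedfdhdxpaqu"; after the second, "efhxau".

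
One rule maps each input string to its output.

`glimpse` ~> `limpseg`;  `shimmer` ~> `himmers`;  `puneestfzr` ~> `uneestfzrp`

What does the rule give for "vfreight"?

freightv

Rule — move the first character to the end.
So "vfreight" becomes "freightv".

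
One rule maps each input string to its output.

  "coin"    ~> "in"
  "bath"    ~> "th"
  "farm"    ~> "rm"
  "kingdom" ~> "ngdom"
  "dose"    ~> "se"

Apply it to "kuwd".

Each output is the input with this applied: delete the first 2 characters.
Doing the same to "kuwd": "wd".

wd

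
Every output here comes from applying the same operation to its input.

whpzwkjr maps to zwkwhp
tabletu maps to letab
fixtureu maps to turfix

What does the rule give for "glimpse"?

Each output is the input with this applied: delete the last 2 characters, then move the first 3 characters to the end (rotate left by 3).
Starting from "glimpse": after the first operation, "glimp"; after the second, "mpgli".

mpgli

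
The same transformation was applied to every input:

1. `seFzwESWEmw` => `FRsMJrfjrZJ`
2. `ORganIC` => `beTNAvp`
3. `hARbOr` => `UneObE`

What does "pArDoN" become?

Each output is the input with this applied: flip the case of every letter, then shift every letter 13 places forward in the alphabet (wrapping around) — i.e. ROT13.
For "pArDoN", step one produces "PaRdOn"; step two turns that into "CnEqBa".

CnEqBa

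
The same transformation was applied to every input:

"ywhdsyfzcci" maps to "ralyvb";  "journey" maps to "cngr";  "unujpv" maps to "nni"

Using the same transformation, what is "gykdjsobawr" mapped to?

zdchtk

The transformation: shift every letter 7 places backward in the alphabet (wrapping around), then keep every other character starting from the first (positions 1st, 3rd, 5th, ...).
Starting from "gykdjsobawr": after the first operation, "zrdwclhutpk"; after the second, "zdchtk".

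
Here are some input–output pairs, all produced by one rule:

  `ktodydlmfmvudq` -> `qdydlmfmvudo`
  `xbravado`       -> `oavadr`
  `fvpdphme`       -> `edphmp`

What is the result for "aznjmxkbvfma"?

ajmxkbvfmn

The pattern: delete the first 2 characters, then swap the first and last characters.
Starting from "aznjmxkbvfma": after the first operation, "njmxkbvfma"; after the second, "ajmxkbvfmn".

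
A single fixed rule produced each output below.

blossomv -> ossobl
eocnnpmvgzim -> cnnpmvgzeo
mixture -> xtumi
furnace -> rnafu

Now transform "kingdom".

ngdki

The transformation: delete the last 2 characters, then move the first 2 characters to the end (rotate left by 2).
On "kingdom": the first step gives "kingd", and the second then gives "ngdki".
(Check on "mixture": → "mixtu" → "xtumi" ✓)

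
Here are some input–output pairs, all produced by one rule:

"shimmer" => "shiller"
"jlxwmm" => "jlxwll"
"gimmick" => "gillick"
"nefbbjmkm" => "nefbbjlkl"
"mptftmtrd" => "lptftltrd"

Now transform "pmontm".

plontl

In each case the input is transformed by: replace every "m" with "l".
On "pmontm" that produces "plontl".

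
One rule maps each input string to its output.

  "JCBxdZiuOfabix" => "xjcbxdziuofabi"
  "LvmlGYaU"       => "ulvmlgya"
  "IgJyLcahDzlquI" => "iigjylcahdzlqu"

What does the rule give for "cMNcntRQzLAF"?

fcmncntrqzla

Looking at the pairs, the operation is to move the last character to the front, then convert every letter to lowercase.
For "cMNcntRQzLAF", step one produces "FcMNcntRQzLA"; step two turns that into "fcmncntrqzla".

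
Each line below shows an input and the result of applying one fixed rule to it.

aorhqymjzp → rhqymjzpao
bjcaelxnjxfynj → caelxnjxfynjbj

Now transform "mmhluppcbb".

hluppcbbmm

The rule is to move the first 2 characters to the end (rotate left by 2).
On "mmhluppcbb" that produces "hluppcbbmm".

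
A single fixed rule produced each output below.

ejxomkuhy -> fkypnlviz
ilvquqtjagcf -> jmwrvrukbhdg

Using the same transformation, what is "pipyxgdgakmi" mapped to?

The rule is to shift every letter 1 place forward in the alphabet (wrapping around).
So "pipyxgdgakmi" becomes "qjqzyhehblnj".

qjqzyhehblnj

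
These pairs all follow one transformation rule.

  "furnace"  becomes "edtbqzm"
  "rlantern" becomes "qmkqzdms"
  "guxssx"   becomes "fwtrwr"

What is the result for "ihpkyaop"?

hognozjx

The pattern: shift every letter 1 place backward in the alphabet (wrapping around), then take characters alternately from the front and the back (1st, last, 2nd, 2nd-last, ...).
On "ihpkyaop": the first step gives "hgojxzno", and the second then gives "hognozjx".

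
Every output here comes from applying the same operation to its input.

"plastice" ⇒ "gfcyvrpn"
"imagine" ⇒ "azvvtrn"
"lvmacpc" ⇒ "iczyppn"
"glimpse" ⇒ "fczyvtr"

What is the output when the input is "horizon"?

The pattern: sort the characters into reverse alphabetical order, then shift every letter 13 places forward in the alphabet (wrapping around) — i.e. ROT13.
Working it through for "horizon": intermediate "zroonih", final "mebbavu".

mebbavu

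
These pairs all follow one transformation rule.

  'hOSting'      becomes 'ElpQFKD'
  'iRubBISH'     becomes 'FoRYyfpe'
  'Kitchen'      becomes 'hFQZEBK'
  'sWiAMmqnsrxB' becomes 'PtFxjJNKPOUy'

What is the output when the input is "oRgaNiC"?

The rule is to shift every letter 3 places backward in the alphabet (wrapping around), then flip the case of every letter.
On "oRgaNiC": the first step gives "lOdxKfZ", and the second then gives "LoDXkFz".

LoDXkFz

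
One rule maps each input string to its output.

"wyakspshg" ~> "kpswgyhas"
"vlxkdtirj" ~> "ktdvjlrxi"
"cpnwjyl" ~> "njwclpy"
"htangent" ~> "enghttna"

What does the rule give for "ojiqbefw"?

In each case the input is transformed by: take characters alternately from the front and the back (1st, last, 2nd, 2nd-last, ...), then move the last 3 characters to the front (rotate right by 3).
On "ojiqbefw" that produces "eqbowjfi".

eqbowjfi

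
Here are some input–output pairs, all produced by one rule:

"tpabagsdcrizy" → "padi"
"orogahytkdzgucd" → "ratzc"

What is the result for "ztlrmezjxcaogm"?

tmjam

Rule — keep one character in every 3, starting at position 2 (positions 2nd, 5th, 8th, ...).
On "ztlrmezjxcaogm" that produces "tmjam".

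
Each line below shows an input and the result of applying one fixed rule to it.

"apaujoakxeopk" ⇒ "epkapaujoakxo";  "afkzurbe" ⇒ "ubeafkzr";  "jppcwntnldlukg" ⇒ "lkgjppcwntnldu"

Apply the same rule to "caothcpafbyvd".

bvdcaothcpafy

The rule is to move the last 3 characters to the front (rotate right by 3), then swap the first and last characters.
On "caothcpafbyvd": the first step gives "yvdcaothcpafb", and the second then gives "bvdcaothcpafy".
(Check on "jppcwntnldlukg": → "ukgjppcwntnldl" → "lkgjppcwntnldu" ✓)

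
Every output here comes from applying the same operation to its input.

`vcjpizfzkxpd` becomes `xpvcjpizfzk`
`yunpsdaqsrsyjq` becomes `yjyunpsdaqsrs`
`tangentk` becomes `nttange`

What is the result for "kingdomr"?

omkingd

Rule — delete the last character, then move the last 2 characters to the front (rotate right by 2).
For "kingdomr" the result is "omkingd".
(Check on "tangentk": → "tangent" → "nttange" ✓)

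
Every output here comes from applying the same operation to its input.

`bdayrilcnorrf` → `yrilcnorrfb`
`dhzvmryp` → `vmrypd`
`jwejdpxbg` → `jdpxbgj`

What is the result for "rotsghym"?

sghymr

The pattern: move the first 3 characters to the end (rotate left by 3), then delete the last 2 characters.
For "rotsghym" the result is "sghymr".
(Check on "jwejdpxbg": → "jdpxbgjwe" → "jdpxbgj" ✓)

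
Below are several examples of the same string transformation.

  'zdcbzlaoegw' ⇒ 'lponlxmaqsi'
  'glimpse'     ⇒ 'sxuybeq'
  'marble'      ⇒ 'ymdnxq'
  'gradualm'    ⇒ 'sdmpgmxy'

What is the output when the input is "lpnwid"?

Looking at the pairs, the operation is to shift every letter 12 places forward in the alphabet (wrapping around).
For "lpnwid" the result is "xbziup".

xbziup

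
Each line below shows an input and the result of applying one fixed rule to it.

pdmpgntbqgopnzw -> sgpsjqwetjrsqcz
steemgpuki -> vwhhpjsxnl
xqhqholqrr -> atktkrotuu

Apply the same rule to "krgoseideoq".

nujrvhlghrt

The transformation: shift every letter 3 places forward in the alphabet (wrapping around).
Doing the same to "krgoseideoq": "nujrvhlghrt".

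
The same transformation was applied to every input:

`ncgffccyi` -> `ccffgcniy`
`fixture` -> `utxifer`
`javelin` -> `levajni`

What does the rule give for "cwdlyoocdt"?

Each output is the input with this applied: reverse the string, then move the first 2 characters to the end (rotate left by 2).
Applying both steps to "cwdlyoocdt": "tdcooyldwc", then "cooyldwctd".

cooyldwctd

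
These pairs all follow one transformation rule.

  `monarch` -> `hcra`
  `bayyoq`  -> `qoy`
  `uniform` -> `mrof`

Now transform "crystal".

lats

Rule — reverse the string, then delete the last 3 characters.
Working it through for "crystal": intermediate "latsyrc", final "lats".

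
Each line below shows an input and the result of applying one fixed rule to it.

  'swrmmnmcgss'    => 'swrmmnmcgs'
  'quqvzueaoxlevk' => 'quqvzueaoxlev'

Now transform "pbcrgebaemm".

The pattern: delete the last character.
On "pbcrgebaemm" that produces "pbcrgebaem".

pbcrgebaem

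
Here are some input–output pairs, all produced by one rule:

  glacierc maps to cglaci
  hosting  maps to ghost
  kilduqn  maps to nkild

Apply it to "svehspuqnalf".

The rule is to move the last 3 characters to the front (rotate right by 3), then delete the first 2 characters.
Applying that to "svehspuqnalf" gives "fsvehspuqn".
(Check on "glacierc": → "ercglaci" → "cglaci" ✓)

fsvehspuqn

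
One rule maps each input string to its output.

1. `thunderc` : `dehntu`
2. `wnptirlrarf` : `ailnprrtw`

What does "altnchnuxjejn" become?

acehjlnntux

The rule is to delete the last 2 characters, then sort the characters into alphabetical order.
For "altnchnuxjejn", step one produces "altnchnuxje"; step two turns that into "acehjlnntux".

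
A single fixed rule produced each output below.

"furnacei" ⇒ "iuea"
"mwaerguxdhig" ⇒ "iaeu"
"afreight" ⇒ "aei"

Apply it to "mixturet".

ieu

The pattern: take characters alternately from the front and the back (1st, last, 2nd, 2nd-last, ...), then keep only the vowels.
Starting from "mixturet": after the first operation, "mtiexrtu"; after the second, "ieu".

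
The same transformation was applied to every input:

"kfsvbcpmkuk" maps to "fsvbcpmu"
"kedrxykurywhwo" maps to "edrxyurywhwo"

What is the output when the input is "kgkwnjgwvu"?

The pattern: remove every "k".
For "kgkwnjgwvu" the result is "gwnjgwvu".

gwnjgwvu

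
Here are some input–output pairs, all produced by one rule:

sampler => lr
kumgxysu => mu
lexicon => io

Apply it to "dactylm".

What's happening: sort the characters into alphabetical order, then keep one character in every 3, starting at position 3 (positions 3rd, 6th, 9th, ...).
Starting from "dactylm": after the first operation, "acdlmty"; after the second, "dt".
(Check on "lexicon": → "ceilnox" → "io" ✓)

dt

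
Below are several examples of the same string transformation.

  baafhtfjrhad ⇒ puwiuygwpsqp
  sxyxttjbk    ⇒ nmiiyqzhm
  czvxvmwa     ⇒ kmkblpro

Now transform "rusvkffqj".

The pattern: move the first 2 characters to the end (rotate left by 2), then shift every letter 11 places backward in the alphabet (wrapping around).
Starting from "rusvkffqj": after the first operation, "svkffqjru"; after the second, "hkzuufygj".

hkzuufygj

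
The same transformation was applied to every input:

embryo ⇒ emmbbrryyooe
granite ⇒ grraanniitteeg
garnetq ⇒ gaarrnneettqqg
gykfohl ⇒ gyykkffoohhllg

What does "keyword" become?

keeyywwoorrddk

The pattern: double every character, then move the first character to the end.
Applying both steps to "keyword": "kkeeyywwoorrdd", then "keeyywwoorrddk".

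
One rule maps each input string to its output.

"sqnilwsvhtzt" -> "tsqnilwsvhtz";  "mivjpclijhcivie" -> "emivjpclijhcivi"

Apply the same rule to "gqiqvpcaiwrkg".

Each output is the input with this applied: move the last character to the front.
So "gqiqvpcaiwrkg" becomes "ggqiqvpcaiwrk".

ggqiqvpcaiwrk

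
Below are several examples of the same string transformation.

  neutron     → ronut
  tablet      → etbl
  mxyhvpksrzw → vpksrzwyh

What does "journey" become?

In each case the input is transformed by: delete the first 2 characters, then move the first 2 characters to the end (rotate left by 2).
On "journey": the first step gives "urney", and the second then gives "neyur".
(Check on "tablet": → "blet" → "etbl" ✓)

neyur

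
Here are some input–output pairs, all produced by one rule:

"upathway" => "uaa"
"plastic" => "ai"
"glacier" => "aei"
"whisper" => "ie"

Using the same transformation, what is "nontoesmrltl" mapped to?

What's happening: swap each adjacent pair of characters (1↔2, 3↔4, ...), then keep only the vowels.
On "nontoesmrltl": the first step gives "ontneomslrlt", and the second then gives "oeo".

oeo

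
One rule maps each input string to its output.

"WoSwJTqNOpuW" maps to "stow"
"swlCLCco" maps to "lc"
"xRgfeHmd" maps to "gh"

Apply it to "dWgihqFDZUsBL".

Rule — keep one character in every 3, starting at position 3 (positions 3rd, 6th, 9th, ...), then convert every letter to lowercase.
Starting from "dWgihqFDZUsBL": after the first operation, "gqZB"; after the second, "gqzb".

gqzb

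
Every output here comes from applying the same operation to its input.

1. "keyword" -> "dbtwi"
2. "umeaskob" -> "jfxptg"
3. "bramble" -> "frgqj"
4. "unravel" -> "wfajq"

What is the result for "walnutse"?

In each case the input is transformed by: delete the first 2 characters, then shift every letter 5 places forward in the alphabet (wrapping around).
So "walnutse" becomes "qszyxj".
(Check on "keyword": → "yword" → "dbtwi" ✓)

qszyxj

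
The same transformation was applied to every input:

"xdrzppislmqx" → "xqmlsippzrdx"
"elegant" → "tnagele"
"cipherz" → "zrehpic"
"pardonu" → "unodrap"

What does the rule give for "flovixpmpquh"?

The rule is to reverse the string.
"flovixpmpquh" → "huqpmpxivolf".

huqpmpxivolf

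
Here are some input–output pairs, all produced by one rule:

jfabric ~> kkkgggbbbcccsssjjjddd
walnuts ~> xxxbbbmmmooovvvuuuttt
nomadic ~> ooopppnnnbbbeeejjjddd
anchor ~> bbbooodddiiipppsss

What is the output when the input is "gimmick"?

What's happening: repeat every character 3 times, then shift every letter 1 place forward in the alphabet (wrapping around).
Doing the same to "gimmick": "hhhjjjnnnnnnjjjdddlll".

hhhjjjnnnnnnjjjdddlll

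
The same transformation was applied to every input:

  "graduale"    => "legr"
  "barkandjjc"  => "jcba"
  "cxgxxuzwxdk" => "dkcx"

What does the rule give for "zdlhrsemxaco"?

The pattern: move the first 2 characters to the end (rotate left by 2), then keep only the last 4 characters.
On "zdlhrsemxaco": the first step gives "lhrsemxacozd", and the second then gives "cozd".
(Check on "cxgxxuzwxdk": → "gxxuzwxdkcx" → "dkcx" ✓)

cozd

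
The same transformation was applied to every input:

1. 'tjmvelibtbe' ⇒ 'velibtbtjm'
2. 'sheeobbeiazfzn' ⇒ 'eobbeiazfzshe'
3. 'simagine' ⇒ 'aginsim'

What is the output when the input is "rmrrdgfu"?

rdgfrmr

The transformation: delete the last character, then move the first 3 characters to the end (rotate left by 3).
On "rmrrdgfu": the first step gives "rmrrdgf", and the second then gives "rdgfrmr".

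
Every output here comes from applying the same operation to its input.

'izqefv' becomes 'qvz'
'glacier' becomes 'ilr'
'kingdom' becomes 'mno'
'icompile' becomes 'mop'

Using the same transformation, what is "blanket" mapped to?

lnt

The pattern: sort the characters into alphabetical order, then keep only the last 3 characters.
On "blanket" that produces "lnt".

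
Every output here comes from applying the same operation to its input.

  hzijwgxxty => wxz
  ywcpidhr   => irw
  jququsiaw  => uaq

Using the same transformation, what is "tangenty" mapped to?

eya

Looking at the pairs, the operation is to keep one character in every 3, starting at position 2 (positions 2nd, 5th, 8th, ...), then move the first character to the end.
On "tangenty": the first step gives "aey", and the second then gives "eya".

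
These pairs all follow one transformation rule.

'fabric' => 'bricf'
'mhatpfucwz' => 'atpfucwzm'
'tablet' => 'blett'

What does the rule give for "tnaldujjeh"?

aldujjeht

What's happening: move the first 2 characters to the end (rotate left by 2), then delete the last character.
On "tnaldujjeh": the first step gives "aldujjehtn", and the second then gives "aldujjeht".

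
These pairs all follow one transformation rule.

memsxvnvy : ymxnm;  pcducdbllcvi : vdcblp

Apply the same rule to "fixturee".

The transformation: keep every other character starting from the first (positions 1st, 3rd, 5th, ...), then swap the first and last characters.
So "fixturee" becomes "exuf".

exuf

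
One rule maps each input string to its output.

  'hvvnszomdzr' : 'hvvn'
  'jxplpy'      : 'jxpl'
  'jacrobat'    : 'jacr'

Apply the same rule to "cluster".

clus

Looking at the pairs, the operation is to keep only the first 4 characters.
Applying that to "cluster" gives "clus".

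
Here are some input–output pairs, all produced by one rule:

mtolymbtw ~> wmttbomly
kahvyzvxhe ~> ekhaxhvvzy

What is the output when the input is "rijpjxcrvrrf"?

frrirjvprjcx

The rule is to take characters alternately from the front and the back (1st, last, 2nd, 2nd-last, ...), then swap each adjacent pair of characters (1↔2, 3↔4, ...).
For "rijpjxcrvrrf" the result is "frrirjvprjcx".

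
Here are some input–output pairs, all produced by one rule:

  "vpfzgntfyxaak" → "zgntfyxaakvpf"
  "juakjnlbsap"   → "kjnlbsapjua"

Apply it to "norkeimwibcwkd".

keimwibcwkdnor

The rule is to move the first 3 characters to the end (rotate left by 3).
"norkeimwibcwkd" → "keimwibcwkdnor".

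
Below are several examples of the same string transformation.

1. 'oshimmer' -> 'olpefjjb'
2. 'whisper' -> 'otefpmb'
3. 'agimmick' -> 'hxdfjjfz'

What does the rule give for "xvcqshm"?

jusznpe

What's happening: move the last character to the front, then shift every letter 3 places backward in the alphabet (wrapping around).
For "xvcqshm", step one produces "mxvcqsh"; step two turns that into "jusznpe".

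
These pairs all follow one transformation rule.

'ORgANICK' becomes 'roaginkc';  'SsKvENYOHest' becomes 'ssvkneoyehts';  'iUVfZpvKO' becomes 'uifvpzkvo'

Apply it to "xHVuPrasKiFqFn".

hxuvrpsaikqfnf

Each output is the input with this applied: swap each adjacent pair of characters (1↔2, 3↔4, ...), then convert every letter to lowercase.
On "xHVuPrasKiFqFn": the first step gives "HxuVrPsaiKqFnF", and the second then gives "hxuvrpsaikqfnf".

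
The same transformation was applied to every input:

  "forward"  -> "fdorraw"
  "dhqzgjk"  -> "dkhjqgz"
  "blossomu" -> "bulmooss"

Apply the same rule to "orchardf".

ofrdcrha

Looking at the pairs, the operation is to take characters alternately from the front and the back (1st, last, 2nd, 2nd-last, ...).
On "orchardf" that produces "ofrdcrha".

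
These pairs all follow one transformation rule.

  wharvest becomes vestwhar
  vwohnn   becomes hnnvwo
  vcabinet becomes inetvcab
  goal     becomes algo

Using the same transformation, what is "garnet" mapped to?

The transformation: swap the front and back halves of the string.
For "garnet" the result is "netgar".

netgar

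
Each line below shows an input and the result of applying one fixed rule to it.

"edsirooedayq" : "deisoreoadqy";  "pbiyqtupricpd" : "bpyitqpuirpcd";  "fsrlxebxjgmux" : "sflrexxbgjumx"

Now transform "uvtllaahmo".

Rule — swap each adjacent pair of characters (1↔2, 3↔4, ...).
Doing the same to "uvtllaahmo": "vultalhaom".

vultalhaom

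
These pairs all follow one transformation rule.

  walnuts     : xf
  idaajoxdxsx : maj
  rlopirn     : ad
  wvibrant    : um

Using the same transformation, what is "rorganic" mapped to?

dz

What's happening: keep one character in every 3, starting at position 3 (positions 3rd, 6th, 9th, ...), then shift every letter 12 places forward in the alphabet (wrapping around).
On "rorganic": the first step gives "rn", and the second then gives "dz".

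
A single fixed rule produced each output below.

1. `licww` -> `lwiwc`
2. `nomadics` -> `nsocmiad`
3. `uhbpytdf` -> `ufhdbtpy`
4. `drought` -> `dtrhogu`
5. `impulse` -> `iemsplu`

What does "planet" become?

ptlean

The transformation: take characters alternately from the front and the back (1st, last, 2nd, 2nd-last, ...).
For "planet" the result is "ptlean".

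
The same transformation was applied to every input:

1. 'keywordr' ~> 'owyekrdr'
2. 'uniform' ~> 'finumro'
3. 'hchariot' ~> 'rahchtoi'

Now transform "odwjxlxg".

xjwdogxl

Looking at the pairs, the operation is to reverse the string, then move the first 3 characters to the end (rotate left by 3).
Starting from "odwjxlxg": after the first operation, "gxlxjwdo"; after the second, "xjwdogxl".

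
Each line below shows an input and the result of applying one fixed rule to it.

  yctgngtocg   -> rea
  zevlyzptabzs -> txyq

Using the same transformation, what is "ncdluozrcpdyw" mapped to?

bmaw

Rule — keep one character in every 3, starting at position 3 (positions 3rd, 6th, 9th, ...), then shift every letter 2 places backward in the alphabet (wrapping around).
Starting from "ncdluozrcpdyw": after the first operation, "docy"; after the second, "bmaw".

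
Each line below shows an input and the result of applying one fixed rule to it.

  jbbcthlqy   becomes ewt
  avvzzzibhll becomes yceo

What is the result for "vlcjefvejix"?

Each output is the input with this applied: shift every letter 3 places forward in the alphabet (wrapping around), then keep one character in every 3, starting at position 2 (positions 2nd, 5th, 8th, ...).
"vlcjefvejix" → "yofmhiyhmla" → "ohha".

ohha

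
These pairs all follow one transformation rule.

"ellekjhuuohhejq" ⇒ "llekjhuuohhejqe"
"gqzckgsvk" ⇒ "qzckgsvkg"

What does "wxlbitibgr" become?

xlbitibgrw

In each case the input is transformed by: move the first character to the end.
"wxlbitibgr" → "xlbitibgrw".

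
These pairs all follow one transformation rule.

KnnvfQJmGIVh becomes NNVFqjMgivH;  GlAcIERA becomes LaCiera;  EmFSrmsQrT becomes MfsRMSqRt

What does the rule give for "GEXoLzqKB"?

exOlZQkb

The transformation: delete the first character, then flip the case of every letter.
Applying both steps to "GEXoLzqKB": "EXoLzqKB", then "exOlZQkb".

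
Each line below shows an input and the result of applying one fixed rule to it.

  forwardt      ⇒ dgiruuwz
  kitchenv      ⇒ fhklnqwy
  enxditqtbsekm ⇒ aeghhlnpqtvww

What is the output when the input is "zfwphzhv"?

Rule — shift every letter 3 places forward in the alphabet (wrapping around), then sort the characters into alphabetical order.
For "zfwphzhv", step one produces "cizskcky"; step two turns that into "ccikksyz".

ccikksyz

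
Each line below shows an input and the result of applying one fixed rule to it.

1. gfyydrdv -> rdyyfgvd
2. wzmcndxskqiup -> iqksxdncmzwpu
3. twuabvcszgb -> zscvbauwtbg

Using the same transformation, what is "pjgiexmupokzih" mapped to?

zkopumxeigjphi

The transformation: move the last 2 characters to the front (rotate right by 2), then reverse the string.
On "pjgiexmupokzih": the first step gives "ihpjgiexmupokz", and the second then gives "zkopumxeigjphi".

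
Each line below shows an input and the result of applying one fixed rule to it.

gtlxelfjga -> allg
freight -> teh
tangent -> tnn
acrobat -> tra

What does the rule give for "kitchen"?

The pattern: move the last character to the front, then keep one character in every 3, starting at position 1 (positions 1st, 4th, 7th, ...).
On "kitchen": the first step gives "nkitche", and the second then gives "nte".

nte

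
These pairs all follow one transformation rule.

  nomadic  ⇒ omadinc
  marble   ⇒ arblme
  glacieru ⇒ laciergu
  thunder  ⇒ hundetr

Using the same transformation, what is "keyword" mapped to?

The pattern: swap the first and last characters, then move the first character to the end.
"keyword" → "deywork" → "eyworkd".

eyworkd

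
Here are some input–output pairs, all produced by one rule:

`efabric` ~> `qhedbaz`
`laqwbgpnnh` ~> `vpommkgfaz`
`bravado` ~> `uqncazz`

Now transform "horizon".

Rule — sort the characters into reverse alphabetical order, then shift every letter 1 place backward in the alphabet (wrapping around).
On "horizon" that produces "yqnnmhg".
(Check on "efabric": → "rifecba" → "qhedbaz" ✓)

yqnnmhg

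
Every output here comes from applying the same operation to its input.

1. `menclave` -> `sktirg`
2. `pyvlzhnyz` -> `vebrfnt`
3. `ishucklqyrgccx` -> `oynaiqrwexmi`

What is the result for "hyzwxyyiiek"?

nefcdeeoo

Rule — shift every letter 6 places forward in the alphabet (wrapping around), then delete the last 2 characters.
Working it through for "hyzwxyyiiek": intermediate "nefcdeeookq", final "nefcdeeoo".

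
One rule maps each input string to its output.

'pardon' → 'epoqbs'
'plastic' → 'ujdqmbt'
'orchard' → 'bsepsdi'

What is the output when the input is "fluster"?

ufsgmvt

What's happening: move the last 3 characters to the front (rotate right by 3), then shift every letter 1 place forward in the alphabet (wrapping around).
"fluster" → "ufsgmvt".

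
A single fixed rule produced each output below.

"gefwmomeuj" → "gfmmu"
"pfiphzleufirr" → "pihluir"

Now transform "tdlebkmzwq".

What's happening: keep every other character starting from the first (positions 1st, 3rd, 5th, ...).
For "tdlebkmzwq" the result is "tlbmw".

tlbmw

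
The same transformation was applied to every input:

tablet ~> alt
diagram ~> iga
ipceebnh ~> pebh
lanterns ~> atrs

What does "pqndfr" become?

The transformation: keep every other character starting from the second (positions 2nd, 4th, 6th, ...).
On "pqndfr" that produces "qdr".

qdr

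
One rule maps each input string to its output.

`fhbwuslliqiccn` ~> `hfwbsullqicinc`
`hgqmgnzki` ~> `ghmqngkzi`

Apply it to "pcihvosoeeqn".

In each case the input is transformed by: swap each adjacent pair of characters (1↔2, 3↔4, ...).
On "pcihvosoeeqn" that produces "cphiovoseenq".

cphiovoseenq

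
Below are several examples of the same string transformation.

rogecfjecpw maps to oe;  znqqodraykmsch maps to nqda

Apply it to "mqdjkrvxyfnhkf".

qjrx

Rule — keep every other character starting from the second (positions 2nd, 4th, 6th, ...), then delete the last 3 characters.
For "mqdjkrvxyfnhkf", step one produces "qjrxfhf"; step two turns that into "qjrx".
(Check on "znqqodraykmsch": → "nqdaksh" → "nqda" ✓)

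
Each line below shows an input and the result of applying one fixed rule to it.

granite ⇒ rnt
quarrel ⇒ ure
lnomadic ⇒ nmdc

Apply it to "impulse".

mus

In each case the input is transformed by: keep every other character starting from the second (positions 2nd, 4th, 6th, ...).
On "impulse" that produces "mus".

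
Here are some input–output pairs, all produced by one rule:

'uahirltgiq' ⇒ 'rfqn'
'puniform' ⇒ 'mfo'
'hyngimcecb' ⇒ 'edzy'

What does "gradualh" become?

dai

The transformation: shift every letter 3 places backward in the alphabet (wrapping around), then keep one character in every 3, starting at position 1 (positions 1st, 4th, 7th, ...).
Applying both steps to "gradualh": "doxarxie", then "dai".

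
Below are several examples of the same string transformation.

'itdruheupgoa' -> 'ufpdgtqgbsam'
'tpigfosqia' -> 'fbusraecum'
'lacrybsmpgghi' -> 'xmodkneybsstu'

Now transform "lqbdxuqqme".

xcnpjgccyq

Looking at the pairs, the operation is to shift every letter 12 places forward in the alphabet (wrapping around).
For "lqbdxuqqme" the result is "xcnpjgccyq".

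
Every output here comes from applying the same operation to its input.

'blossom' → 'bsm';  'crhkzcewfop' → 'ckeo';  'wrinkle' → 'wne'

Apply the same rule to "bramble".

Each output is the input with this applied: keep one character in every 3, starting at position 1 (positions 1st, 4th, 7th, ...).
Doing the same to "bramble": "bme".

bme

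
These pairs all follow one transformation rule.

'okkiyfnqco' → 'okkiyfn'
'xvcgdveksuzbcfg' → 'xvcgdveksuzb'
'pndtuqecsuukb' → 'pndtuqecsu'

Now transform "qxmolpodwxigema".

qxmolpodwxig

The pattern: delete the last 3 characters.
So "qxmolpodwxigema" becomes "qxmolpodwxig".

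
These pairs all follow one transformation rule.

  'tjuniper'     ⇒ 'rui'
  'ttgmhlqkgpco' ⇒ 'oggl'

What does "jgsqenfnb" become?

bsn

The transformation: take characters alternately from the front and the back (1st, last, 2nd, 2nd-last, ...), then keep one character in every 3, starting at position 2 (positions 2nd, 5th, 8th, ...).
Doing the same to "jgsqenfnb": "bsn".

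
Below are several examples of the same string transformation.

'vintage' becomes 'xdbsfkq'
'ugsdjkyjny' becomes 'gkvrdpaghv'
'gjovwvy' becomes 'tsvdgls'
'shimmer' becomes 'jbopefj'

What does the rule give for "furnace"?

In each case the input is transformed by: shift every letter 3 places backward in the alphabet (wrapping around), then move the last 3 characters to the front (rotate right by 3).
Starting from "furnace": after the first operation, "crokxzb"; after the second, "xzbcrok".
(Check on "vintage": → "sfkqxdb" → "xdbsfkq" ✓)

xzbcrok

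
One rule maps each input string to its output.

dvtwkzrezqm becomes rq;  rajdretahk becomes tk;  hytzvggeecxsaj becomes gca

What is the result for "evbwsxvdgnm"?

What's happening: keep one character in every 3, starting at position 1 (positions 1st, 4th, 7th, ...), then delete the first 2 characters.
Applying that to "evbwsxvdgnm" gives "vn".

vn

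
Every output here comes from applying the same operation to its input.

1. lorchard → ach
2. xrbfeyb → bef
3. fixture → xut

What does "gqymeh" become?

eym

The rule is to take characters alternately from the front and the back (1st, last, 2nd, 2nd-last, ...), then keep only the last 3 characters.
Working it through for "gqymeh": intermediate "ghqeym", final "eym".
(Check on "lorchard": → "ldorrach" → "ach" ✓)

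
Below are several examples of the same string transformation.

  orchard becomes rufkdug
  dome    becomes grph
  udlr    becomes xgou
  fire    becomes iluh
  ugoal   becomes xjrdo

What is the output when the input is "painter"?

The transformation: shift every letter 3 places forward in the alphabet (wrapping around).
On "painter" that produces "sdlqwhu".

sdlqwhu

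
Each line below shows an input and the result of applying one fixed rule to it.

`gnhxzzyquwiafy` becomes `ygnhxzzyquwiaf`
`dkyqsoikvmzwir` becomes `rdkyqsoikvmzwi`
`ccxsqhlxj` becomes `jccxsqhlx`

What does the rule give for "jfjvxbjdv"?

vjfjvxbjd

The transformation: move the last character to the front.
Applying that to "jfjvxbjdv" gives "vjfjvxbjd".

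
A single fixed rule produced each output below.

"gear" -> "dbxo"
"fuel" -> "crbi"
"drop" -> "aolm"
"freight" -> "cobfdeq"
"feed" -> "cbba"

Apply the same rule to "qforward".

The transformation: shift every letter 3 places backward in the alphabet (wrapping around).
Doing the same to "qforward": "nclotxoa".

nclotxoa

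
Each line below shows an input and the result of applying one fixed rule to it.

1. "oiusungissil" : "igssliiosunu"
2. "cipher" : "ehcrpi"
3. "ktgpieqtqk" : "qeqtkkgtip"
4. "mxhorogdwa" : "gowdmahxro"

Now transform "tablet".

Looking at the pairs, the operation is to swap the front and back halves of the string, then swap each adjacent pair of characters (1↔2, 3↔4, ...).
Starting from "tablet": after the first operation, "lettab"; after the second, "elttba".
(Check on "cipher": → "hercip" → "ehcrpi" ✓)

elttba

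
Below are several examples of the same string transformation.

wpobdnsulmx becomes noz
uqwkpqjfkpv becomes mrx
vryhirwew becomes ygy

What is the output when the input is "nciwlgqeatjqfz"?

The pattern: shift every letter 2 places forward in the alphabet (wrapping around), then keep only the last 3 characters.
"nciwlgqeatjqfz" → "pekynisgcvlshb" → "shb".

shb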